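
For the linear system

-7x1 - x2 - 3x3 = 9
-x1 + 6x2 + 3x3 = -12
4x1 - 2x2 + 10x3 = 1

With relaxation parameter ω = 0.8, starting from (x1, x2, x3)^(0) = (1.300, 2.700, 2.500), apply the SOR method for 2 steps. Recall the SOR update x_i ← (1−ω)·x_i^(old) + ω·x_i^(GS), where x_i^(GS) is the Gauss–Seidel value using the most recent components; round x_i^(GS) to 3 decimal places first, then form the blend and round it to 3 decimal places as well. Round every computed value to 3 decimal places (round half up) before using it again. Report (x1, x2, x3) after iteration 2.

(-1.434, -2.586, 0.290)

Iteration 1:
  x1: GS value = (9 - (-1)·2.700 - (-3)·2.500) / (-7) = -2.743;  x1 ← (1−ω)·1.300 + ω·-2.743 = -1.934
  x2: GS value = (-12 - (-1)·-1.934 - (3)·2.500) / (6) = -3.572;  x2 ← (1−ω)·2.700 + ω·-3.572 = -2.318
  x3: GS value = (1 - (4)·-1.934 - (-2)·-2.318) / (10) = 0.410;  x3 ← (1−ω)·2.500 + ω·0.410 = 0.828
Iteration 2:
  x1: GS value = (9 - (-1)·-2.318 - (-3)·0.828) / (-7) = -1.309;  x1 ← (1−ω)·-1.934 + ω·-1.309 = -1.434
  x2: GS value = (-12 - (-1)·-1.434 - (3)·0.828) / (6) = -2.653;  x2 ← (1−ω)·-2.318 + ω·-2.653 = -2.586
  x3: GS value = (1 - (4)·-1.434 - (-2)·-2.586) / (10) = 0.156;  x3 ← (1−ω)·0.828 + ω·0.156 = 0.290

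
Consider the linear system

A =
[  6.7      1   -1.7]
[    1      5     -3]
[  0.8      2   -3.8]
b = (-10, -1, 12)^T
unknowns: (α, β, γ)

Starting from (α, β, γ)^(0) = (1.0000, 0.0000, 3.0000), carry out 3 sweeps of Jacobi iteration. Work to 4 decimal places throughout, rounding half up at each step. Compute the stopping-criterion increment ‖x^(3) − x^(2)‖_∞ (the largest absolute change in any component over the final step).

Iteration 1:
  α = (-10 - (1)·0.0000 - (-1.7)·3.0000) / (6.7) = -0.7313
  β = (-1 - (1)·1.0000 - (-3)·3.0000) / (5) = 1.4000
  γ = (12 - (0.8)·1.0000 - (2)·0.0000) / (-3.8) = -2.9474
Iteration 2:
  α = (-10 - (1)·1.4000 - (-1.7)·-2.9474) / (6.7) = -2.4493
  β = (-1 - (1)·-0.7313 - (-3)·-2.9474) / (5) = -1.8222
  γ = (12 - (0.8)·-0.7313 - (2)·1.4000) / (-3.8) = -2.5750
Iteration 3:
  α = (-10 - (1)·-1.8222 - (-1.7)·-2.5750) / (6.7) = -1.8739
  β = (-1 - (1)·-2.4493 - (-3)·-2.5750) / (5) = -1.2551
  γ = (12 - (0.8)·-2.4493 - (2)·-1.8222) / (-3.8) = -4.6326
Change: (0.5754, 0.5671, -2.0576) → max |·| = 2.0576

2.0576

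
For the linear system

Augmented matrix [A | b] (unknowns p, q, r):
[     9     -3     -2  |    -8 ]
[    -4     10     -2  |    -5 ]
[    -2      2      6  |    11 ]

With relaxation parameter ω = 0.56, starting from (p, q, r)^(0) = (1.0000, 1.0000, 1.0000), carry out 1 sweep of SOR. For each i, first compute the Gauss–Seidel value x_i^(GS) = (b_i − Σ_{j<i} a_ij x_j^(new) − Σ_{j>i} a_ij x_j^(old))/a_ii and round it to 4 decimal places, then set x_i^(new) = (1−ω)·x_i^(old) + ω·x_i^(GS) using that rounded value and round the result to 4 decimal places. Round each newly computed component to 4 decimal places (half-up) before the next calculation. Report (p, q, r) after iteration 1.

Iteration 1:
  p: GS value = (-8 - (-3)·1.0000 - (-2)·1.0000) / (9) = -0.3333;  p ← (1−ω)·1.0000 + ω·-0.3333 = 0.2534
  q: GS value = (-5 - (-4)·0.2534 - (-2)·1.0000) / (10) = -0.1986;  q ← (1−ω)·1.0000 + ω·-0.1986 = 0.3288
  r: GS value = (11 - (-2)·0.2534 - (2)·0.3288) / (6) = 1.8082;  r ← (1−ω)·1.0000 + ω·1.8082 = 1.4526

(0.2534, 0.3288, 1.4526)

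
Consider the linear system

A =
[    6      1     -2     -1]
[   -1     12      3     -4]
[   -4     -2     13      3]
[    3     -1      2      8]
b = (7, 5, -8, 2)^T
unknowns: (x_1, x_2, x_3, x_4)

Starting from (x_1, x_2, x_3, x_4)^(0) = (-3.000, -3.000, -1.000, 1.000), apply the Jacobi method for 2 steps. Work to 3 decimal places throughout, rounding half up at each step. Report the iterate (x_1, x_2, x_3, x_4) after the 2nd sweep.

Iteration 1:
  x_1 = (7 - (1)·-3.000 - (-2)·-1.000 - (-1)·1.000) / (6) = 1.500
  x_2 = (5 - (-1)·-3.000 - (3)·-1.000 - (-4)·1.000) / (12) = 0.750
  x_3 = (-8 - (-4)·-3.000 - (-2)·-3.000 - (3)·1.000) / (13) = -2.231
  x_4 = (2 - (3)·-3.000 - (-1)·-3.000 - (2)·-1.000) / (8) = 1.250
Iteration 2:
  x_1 = (7 - (1)·0.750 - (-2)·-2.231 - (-1)·1.250) / (6) = 0.506
  x_2 = (5 - (-1)·1.500 - (3)·-2.231 - (-4)·1.250) / (12) = 1.516
  x_3 = (-8 - (-4)·1.500 - (-2)·0.750 - (3)·1.250) / (13) = -0.327
  x_4 = (2 - (3)·1.500 - (-1)·0.750 - (2)·-2.231) / (8) = 0.339

(0.506, 1.516, -0.327, 0.339)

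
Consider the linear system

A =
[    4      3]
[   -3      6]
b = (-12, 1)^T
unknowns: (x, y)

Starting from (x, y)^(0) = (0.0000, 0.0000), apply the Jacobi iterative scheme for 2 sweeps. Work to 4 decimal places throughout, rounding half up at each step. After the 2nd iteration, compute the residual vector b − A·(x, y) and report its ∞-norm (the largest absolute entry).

4.4999

Iteration 1:
  x = (-12 - (3)·0.0000) / (4) = -3.0000
  y = (1 - (-3)·0.0000) / (6) = 0.1667
Iteration 2:
  x = (-12 - (3)·0.1667) / (4) = -3.1250
  y = (1 - (-3)·-3.0000) / (6) = -1.3333
Residual b − A·x = (4.4999, -0.3752); ∞-norm = 4.4999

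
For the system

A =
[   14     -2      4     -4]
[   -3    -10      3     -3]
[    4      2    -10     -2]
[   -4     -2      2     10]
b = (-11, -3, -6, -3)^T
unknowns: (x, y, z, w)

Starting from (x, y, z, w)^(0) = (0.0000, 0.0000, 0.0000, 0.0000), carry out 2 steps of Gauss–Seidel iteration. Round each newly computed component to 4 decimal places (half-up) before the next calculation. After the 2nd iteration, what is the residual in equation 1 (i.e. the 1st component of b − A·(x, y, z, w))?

0.1552

Iteration 1:
  x = (-11 - (-2)·0.0000 - (4)·0.0000 - (-4)·0.0000) / (14) = -0.7857
  y = (-3 - (-3)·-0.7857 - (3)·0.0000 - (-3)·0.0000) / (-10) = 0.5357
  z = (-6 - (4)·-0.7857 - (2)·0.5357 - (-2)·0.0000) / (-10) = 0.3929
  w = (-3 - (-4)·-0.7857 - (-2)·0.5357 - (2)·0.3929) / (10) = -0.5857
Iteration 2:
  x = (-11 - (-2)·0.5357 - (4)·0.3929 - (-4)·-0.5857) / (14) = -0.9888
  y = (-3 - (-3)·-0.9888 - (3)·0.3929 - (-3)·-0.5857) / (-10) = 0.8902
  z = (-6 - (4)·-0.9888 - (2)·0.8902 - (-2)·-0.5857) / (-10) = 0.4997
  w = (-3 - (-4)·-0.9888 - (-2)·0.8902 - (2)·0.4997) / (10) = -0.6174
Residual b − A·x = (0.1552, -0.4157, -0.0630, -0.0002)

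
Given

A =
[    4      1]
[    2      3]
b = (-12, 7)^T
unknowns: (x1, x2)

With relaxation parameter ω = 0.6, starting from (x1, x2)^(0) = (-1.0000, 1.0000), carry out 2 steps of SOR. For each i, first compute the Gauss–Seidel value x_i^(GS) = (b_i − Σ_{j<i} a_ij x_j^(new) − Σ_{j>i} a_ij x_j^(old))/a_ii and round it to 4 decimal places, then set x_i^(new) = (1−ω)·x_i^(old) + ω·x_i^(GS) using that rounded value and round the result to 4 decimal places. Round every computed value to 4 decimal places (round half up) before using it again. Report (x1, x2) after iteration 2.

(-3.1510, 3.7564)

Iteration 1:
  x1: GS value = (-12 - (1)·1.0000) / (4) = -3.2500;  x1 ← (1−ω)·-1.0000 + ω·-3.2500 = -2.3500
  x2: GS value = (7 - (2)·-2.3500) / (3) = 3.9000;  x2 ← (1−ω)·1.0000 + ω·3.9000 = 2.7400
Iteration 2:
  x1: GS value = (-12 - (1)·2.7400) / (4) = -3.6850;  x1 ← (1−ω)·-2.3500 + ω·-3.6850 = -3.1510
  x2: GS value = (7 - (2)·-3.1510) / (3) = 4.4340;  x2 ← (1−ω)·2.7400 + ω·4.4340 = 3.7564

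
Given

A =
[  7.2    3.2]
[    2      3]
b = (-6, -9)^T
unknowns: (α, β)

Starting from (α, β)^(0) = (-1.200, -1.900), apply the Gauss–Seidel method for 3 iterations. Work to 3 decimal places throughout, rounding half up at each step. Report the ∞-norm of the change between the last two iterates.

0.146

Iteration 1:
  α = (-6 - (3.2)·-1.900) / (7.2) = 0.011
  β = (-9 - (2)·0.011) / (3) = -3.007
Iteration 2:
  α = (-6 - (3.2)·-3.007) / (7.2) = 0.503
  β = (-9 - (2)·0.503) / (3) = -3.335
Iteration 3:
  α = (-6 - (3.2)·-3.335) / (7.2) = 0.649
  β = (-9 - (2)·0.649) / (3) = -3.433
Change: (0.146, -0.098) → max |·| = 0.146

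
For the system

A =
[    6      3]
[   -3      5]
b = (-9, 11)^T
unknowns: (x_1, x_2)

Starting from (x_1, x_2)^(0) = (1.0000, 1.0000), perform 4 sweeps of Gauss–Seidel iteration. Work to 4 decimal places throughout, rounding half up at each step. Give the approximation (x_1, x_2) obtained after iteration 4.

Iteration 1:
  x_1 = (-9 - (3)·1.0000) / (6) = -2.0000
  x_2 = (11 - (-3)·-2.0000) / (5) = 1.0000
Iteration 2:
  x_1 = (-9 - (3)·1.0000) / (6) = -2.0000
  x_2 = (11 - (-3)·-2.0000) / (5) = 1.0000
Iteration 3:
  x_1 = (-9 - (3)·1.0000) / (6) = -2.0000
  x_2 = (11 - (-3)·-2.0000) / (5) = 1.0000
Iteration 4:
  x_1 = (-9 - (3)·1.0000) / (6) = -2.0000
  x_2 = (11 - (-3)·-2.0000) / (5) = 1.0000

(-2.0000, 1.0000)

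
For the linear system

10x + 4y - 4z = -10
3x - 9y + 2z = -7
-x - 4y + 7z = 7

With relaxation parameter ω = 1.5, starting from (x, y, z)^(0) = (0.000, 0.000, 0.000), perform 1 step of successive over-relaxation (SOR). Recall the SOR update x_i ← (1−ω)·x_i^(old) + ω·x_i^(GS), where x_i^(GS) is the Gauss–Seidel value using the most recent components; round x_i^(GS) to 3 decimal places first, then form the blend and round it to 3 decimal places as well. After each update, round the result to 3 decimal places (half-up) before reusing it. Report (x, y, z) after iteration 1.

Iteration 1:
  x: GS value = (-10 - (4)·0.000 - (-4)·0.000) / (10) = -1.000;  x ← (1−ω)·0.000 + ω·-1.000 = -1.500
  y: GS value = (-7 - (3)·-1.500 - (2)·0.000) / (-9) = 0.278;  y ← (1−ω)·0.000 + ω·0.278 = 0.417
  z: GS value = (7 - (-1)·-1.500 - (-4)·0.417) / (7) = 1.024;  z ← (1−ω)·0.000 + ω·1.024 = 1.536

(-1.500, 0.417, 1.536)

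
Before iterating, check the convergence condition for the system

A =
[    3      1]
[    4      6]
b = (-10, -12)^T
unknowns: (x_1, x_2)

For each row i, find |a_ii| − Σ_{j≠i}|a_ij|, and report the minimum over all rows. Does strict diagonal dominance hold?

2

row 1: |3| − (1) = 2
row 2: |6| − (4) = 2
minimum over rows = 2 → strictly diagonally dominant (convergence guaranteed)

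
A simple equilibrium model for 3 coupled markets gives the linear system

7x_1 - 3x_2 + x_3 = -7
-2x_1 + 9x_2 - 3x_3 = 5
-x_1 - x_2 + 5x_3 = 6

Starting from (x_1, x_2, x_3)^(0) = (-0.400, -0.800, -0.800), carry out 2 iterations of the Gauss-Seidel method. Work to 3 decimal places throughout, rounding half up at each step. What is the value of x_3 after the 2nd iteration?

Iteration 1:
  x_1 = (-7 - (-3)·-0.800 - (1)·-0.800) / (7) = -1.229
  x_2 = (5 - (-2)·-1.229 - (-3)·-0.800) / (9) = 0.016
  x_3 = (6 - (-1)·-1.229 - (-1)·0.016) / (5) = 0.957
Iteration 2:
  x_1 = (-7 - (-3)·0.016 - (1)·0.957) / (7) = -1.130
  x_2 = (5 - (-2)·-1.130 - (-3)·0.957) / (9) = 0.623
  x_3 = (6 - (-1)·-1.130 - (-1)·0.623) / (5) = 1.099

1.099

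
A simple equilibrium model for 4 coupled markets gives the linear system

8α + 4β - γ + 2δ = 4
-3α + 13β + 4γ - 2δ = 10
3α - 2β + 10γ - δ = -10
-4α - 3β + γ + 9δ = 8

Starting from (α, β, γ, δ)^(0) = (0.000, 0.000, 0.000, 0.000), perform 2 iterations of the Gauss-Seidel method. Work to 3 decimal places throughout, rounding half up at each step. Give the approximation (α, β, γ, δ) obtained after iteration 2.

Iteration 1:
  α = (4 - (4)·0.000 - (-1)·0.000 - (2)·0.000) / (8) = 0.500
  β = (10 - (-3)·0.500 - (4)·0.000 - (-2)·0.000) / (13) = 0.885
  γ = (-10 - (3)·0.500 - (-2)·0.885 - (-1)·0.000) / (10) = -0.973
  δ = (8 - (-4)·0.500 - (-3)·0.885 - (1)·-0.973) / (9) = 1.514
Iteration 2:
  α = (4 - (4)·0.885 - (-1)·-0.973 - (2)·1.514) / (8) = -0.443
  β = (10 - (-3)·-0.443 - (4)·-0.973 - (-2)·1.514) / (13) = 1.199
  γ = (-10 - (3)·-0.443 - (-2)·1.199 - (-1)·1.514) / (10) = -0.476
  δ = (8 - (-4)·-0.443 - (-3)·1.199 - (1)·-0.476) / (9) = 1.145

(-0.443, 1.199, -0.476, 1.145)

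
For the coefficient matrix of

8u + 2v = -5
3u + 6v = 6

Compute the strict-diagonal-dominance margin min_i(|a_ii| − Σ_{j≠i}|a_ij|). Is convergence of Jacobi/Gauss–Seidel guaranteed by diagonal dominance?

row 1: |8| − (2) = 6
row 2: |6| − (3) = 3
minimum over rows = 3 → strictly diagonally dominant (convergence guaranteed)

3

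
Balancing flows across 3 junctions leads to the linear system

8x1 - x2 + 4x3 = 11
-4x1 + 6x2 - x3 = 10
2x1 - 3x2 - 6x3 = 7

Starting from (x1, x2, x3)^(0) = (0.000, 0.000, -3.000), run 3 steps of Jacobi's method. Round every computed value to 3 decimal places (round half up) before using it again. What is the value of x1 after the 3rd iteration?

Iteration 1:
  x1 = (11 - (-1)·0.000 - (4)·-3.000) / (8) = 2.875
  x2 = (10 - (-4)·0.000 - (-1)·-3.000) / (6) = 1.167
  x3 = (7 - (2)·0.000 - (-3)·0.000) / (-6) = -1.167
Iteration 2:
  x1 = (11 - (-1)·1.167 - (4)·-1.167) / (8) = 2.104
  x2 = (10 - (-4)·2.875 - (-1)·-1.167) / (6) = 3.389
  x3 = (7 - (2)·2.875 - (-3)·1.167) / (-6) = -0.792
Iteration 3:
  x1 = (11 - (-1)·3.389 - (4)·-0.792) / (8) = 2.195
  x2 = (10 - (-4)·2.104 - (-1)·-0.792) / (6) = 2.937
  x3 = (7 - (2)·2.104 - (-3)·3.389) / (-6) = -2.160

2.195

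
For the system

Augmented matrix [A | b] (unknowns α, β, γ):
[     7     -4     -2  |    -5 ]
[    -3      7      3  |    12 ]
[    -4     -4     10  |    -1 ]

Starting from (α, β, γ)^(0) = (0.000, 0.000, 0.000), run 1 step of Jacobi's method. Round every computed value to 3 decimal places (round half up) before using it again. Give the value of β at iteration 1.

Iteration 1:
  α = (-5 - (-4)·0.000 - (-2)·0.000) / (7) = -0.714
  β = (12 - (-3)·0.000 - (3)·0.000) / (7) = 1.714
  γ = (-1 - (-4)·0.000 - (-4)·0.000) / (10) = -0.100

1.714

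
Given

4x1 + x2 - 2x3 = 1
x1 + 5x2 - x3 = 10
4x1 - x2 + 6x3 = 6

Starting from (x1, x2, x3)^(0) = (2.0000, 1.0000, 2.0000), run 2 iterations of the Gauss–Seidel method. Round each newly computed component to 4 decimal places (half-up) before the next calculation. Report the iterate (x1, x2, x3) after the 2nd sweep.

Iteration 1:
  x1 = (1 - (1)·1.0000 - (-2)·2.0000) / (4) = 1.0000
  x2 = (10 - (1)·1.0000 - (-1)·2.0000) / (5) = 2.2000
  x3 = (6 - (4)·1.0000 - (-1)·2.2000) / (6) = 0.7000
Iteration 2:
  x1 = (1 - (1)·2.2000 - (-2)·0.7000) / (4) = 0.0500
  x2 = (10 - (1)·0.0500 - (-1)·0.7000) / (5) = 2.1300
  x3 = (6 - (4)·0.0500 - (-1)·2.1300) / (6) = 1.3217

(0.0500, 2.1300, 1.3217)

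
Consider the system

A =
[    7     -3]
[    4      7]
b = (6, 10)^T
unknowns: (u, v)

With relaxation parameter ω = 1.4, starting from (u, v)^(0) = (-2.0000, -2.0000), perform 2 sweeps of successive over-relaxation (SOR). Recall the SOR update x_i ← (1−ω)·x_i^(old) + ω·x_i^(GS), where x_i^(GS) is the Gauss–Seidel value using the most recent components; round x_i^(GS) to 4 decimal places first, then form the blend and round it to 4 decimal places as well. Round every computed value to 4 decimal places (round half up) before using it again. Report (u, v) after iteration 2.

(2.1761, -0.6049)

Iteration 1:
  u: GS value = (6 - (-3)·-2.0000) / (7) = 0.0000;  u ← (1−ω)·-2.0000 + ω·0.0000 = 0.8000
  v: GS value = (10 - (4)·0.8000) / (7) = 0.9714;  v ← (1−ω)·-2.0000 + ω·0.9714 = 2.1600
Iteration 2:
  u: GS value = (6 - (-3)·2.1600) / (7) = 1.7829;  u ← (1−ω)·0.8000 + ω·1.7829 = 2.1761
  v: GS value = (10 - (4)·2.1761) / (7) = 0.1851;  v ← (1−ω)·2.1600 + ω·0.1851 = -0.6049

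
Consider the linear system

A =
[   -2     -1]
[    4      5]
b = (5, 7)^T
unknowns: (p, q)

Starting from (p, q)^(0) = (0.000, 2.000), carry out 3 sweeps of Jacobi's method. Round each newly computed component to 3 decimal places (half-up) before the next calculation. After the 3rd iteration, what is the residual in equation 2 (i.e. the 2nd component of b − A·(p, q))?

Iteration 1:
  p = (5 - (-1)·2.000) / (-2) = -3.500
  q = (7 - (4)·0.000) / (5) = 1.400
Iteration 2:
  p = (5 - (-1)·1.400) / (-2) = -3.200
  q = (7 - (4)·-3.500) / (5) = 4.200
Iteration 3:
  p = (5 - (-1)·4.200) / (-2) = -4.600
  q = (7 - (4)·-3.200) / (5) = 3.960
Residual b − A·x = (-0.240, 5.600)

5.600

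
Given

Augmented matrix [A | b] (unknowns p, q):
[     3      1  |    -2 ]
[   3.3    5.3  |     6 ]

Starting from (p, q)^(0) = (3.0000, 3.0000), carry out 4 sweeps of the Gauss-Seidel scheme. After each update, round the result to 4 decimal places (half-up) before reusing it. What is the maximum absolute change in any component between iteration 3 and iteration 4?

Iteration 1:
  p = (-2 - (1)·3.0000) / (3) = -1.6667
  q = (6 - (3.3)·-1.6667) / (5.3) = 2.1698
Iteration 2:
  p = (-2 - (1)·2.1698) / (3) = -1.3899
  q = (6 - (3.3)·-1.3899) / (5.3) = 1.9975
Iteration 3:
  p = (-2 - (1)·1.9975) / (3) = -1.3325
  q = (6 - (3.3)·-1.3325) / (5.3) = 1.9617
Iteration 4:
  p = (-2 - (1)·1.9617) / (3) = -1.3206
  q = (6 - (3.3)·-1.3206) / (5.3) = 1.9543
Change: (0.0119, -0.0074) → max |·| = 0.0119

0.0119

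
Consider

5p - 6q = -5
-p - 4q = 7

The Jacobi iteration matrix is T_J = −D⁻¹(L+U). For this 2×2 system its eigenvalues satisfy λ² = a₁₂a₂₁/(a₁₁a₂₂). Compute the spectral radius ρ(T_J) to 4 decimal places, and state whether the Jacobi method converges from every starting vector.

a₁₂a₂₁/(a₁₁a₂₂) = (-6)·(-1) / ((5)·(-4)) = -0.300000
ρ = √|-0.300000| = √0.300000 = 0.5477
ρ < 1, so Jacobi converges

0.5477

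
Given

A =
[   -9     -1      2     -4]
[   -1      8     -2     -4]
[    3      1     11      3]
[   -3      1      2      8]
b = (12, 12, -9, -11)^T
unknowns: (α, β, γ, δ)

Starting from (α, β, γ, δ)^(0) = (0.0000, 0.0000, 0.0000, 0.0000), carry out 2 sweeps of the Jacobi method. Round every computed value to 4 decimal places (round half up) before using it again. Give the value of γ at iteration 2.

Iteration 1:
  α = (12 - (-1)·0.0000 - (2)·0.0000 - (-4)·0.0000) / (-9) = -1.3333
  β = (12 - (-1)·0.0000 - (-2)·0.0000 - (-4)·0.0000) / (8) = 1.5000
  γ = (-9 - (3)·0.0000 - (1)·0.0000 - (3)·0.0000) / (11) = -0.8182
  δ = (-11 - (-3)·0.0000 - (1)·0.0000 - (2)·0.0000) / (8) = -1.3750
Iteration 2:
  α = (12 - (-1)·1.5000 - (2)·-0.8182 - (-4)·-1.3750) / (-9) = -1.0707
  β = (12 - (-1)·-1.3333 - (-2)·-0.8182 - (-4)·-1.3750) / (8) = 0.4413
  γ = (-9 - (3)·-1.3333 - (1)·1.5000 - (3)·-1.3750) / (11) = -0.2159
  δ = (-11 - (-3)·-1.3333 - (1)·1.5000 - (2)·-0.8182) / (8) = -1.8579

-0.2159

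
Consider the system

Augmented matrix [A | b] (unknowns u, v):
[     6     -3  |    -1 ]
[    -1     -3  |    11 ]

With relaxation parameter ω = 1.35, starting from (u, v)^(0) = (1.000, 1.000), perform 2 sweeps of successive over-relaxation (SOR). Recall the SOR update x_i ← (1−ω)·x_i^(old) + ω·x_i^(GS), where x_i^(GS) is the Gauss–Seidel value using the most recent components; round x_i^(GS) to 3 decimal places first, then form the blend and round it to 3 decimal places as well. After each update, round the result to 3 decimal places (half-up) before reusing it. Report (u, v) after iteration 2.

(-3.868, -1.338)

Iteration 1:
  u: GS value = (-1 - (-3)·1.000) / (6) = 0.333;  u ← (1−ω)·1.000 + ω·0.333 = 0.100
  v: GS value = (11 - (-1)·0.100) / (-3) = -3.700;  v ← (1−ω)·1.000 + ω·-3.700 = -5.345
Iteration 2:
  u: GS value = (-1 - (-3)·-5.345) / (6) = -2.839;  u ← (1−ω)·0.100 + ω·-2.839 = -3.868
  v: GS value = (11 - (-1)·-3.868) / (-3) = -2.377;  v ← (1−ω)·-5.345 + ω·-2.377 = -1.338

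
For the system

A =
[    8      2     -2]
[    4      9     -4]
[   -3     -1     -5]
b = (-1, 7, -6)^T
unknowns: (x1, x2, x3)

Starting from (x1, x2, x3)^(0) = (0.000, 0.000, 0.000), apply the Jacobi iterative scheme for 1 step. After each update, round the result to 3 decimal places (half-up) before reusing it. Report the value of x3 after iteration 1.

1.200

Iteration 1:
  x1 = (-1 - (2)·0.000 - (-2)·0.000) / (8) = -0.125
  x2 = (7 - (4)·0.000 - (-4)·0.000) / (9) = 0.778
  x3 = (-6 - (-3)·0.000 - (-1)·0.000) / (-5) = 1.200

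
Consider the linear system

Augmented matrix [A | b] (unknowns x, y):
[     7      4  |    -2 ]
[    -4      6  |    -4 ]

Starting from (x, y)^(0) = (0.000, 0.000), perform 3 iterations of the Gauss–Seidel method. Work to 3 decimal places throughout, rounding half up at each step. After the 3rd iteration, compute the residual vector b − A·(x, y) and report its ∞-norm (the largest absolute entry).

0.494

Iteration 1:
  x = (-2 - (4)·0.000) / (7) = -0.286
  y = (-4 - (-4)·-0.286) / (6) = -0.857
Iteration 2:
  x = (-2 - (4)·-0.857) / (7) = 0.204
  y = (-4 - (-4)·0.204) / (6) = -0.531
Iteration 3:
  x = (-2 - (4)·-0.531) / (7) = 0.018
  y = (-4 - (-4)·0.018) / (6) = -0.655
Residual b − A·x = (0.494, 0.002); ∞-norm = 0.494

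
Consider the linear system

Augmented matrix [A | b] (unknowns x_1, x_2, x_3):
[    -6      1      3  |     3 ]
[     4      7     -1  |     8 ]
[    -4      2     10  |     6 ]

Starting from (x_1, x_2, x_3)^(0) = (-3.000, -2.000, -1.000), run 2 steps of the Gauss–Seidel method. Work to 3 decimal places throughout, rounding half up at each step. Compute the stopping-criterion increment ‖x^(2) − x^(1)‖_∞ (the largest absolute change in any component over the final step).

Iteration 1:
  x_1 = (3 - (1)·-2.000 - (3)·-1.000) / (-6) = -1.333
  x_2 = (8 - (4)·-1.333 - (-1)·-1.000) / (7) = 1.762
  x_3 = (6 - (-4)·-1.333 - (2)·1.762) / (10) = -0.286
Iteration 2:
  x_1 = (3 - (1)·1.762 - (3)·-0.286) / (-6) = -0.349
  x_2 = (8 - (4)·-0.349 - (-1)·-0.286) / (7) = 1.301
  x_3 = (6 - (-4)·-0.349 - (2)·1.301) / (10) = 0.200
Change: (0.984, -0.461, 0.486) → max |·| = 0.984

0.984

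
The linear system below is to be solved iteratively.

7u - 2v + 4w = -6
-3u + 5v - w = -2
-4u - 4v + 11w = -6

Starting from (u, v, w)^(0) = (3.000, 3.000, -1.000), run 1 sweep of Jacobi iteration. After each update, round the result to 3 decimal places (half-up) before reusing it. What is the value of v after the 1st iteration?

Iteration 1:
  u = (-6 - (-2)·3.000 - (4)·-1.000) / (7) = 0.571
  v = (-2 - (-3)·3.000 - (-1)·-1.000) / (5) = 1.200
  w = (-6 - (-4)·3.000 - (-4)·3.000) / (11) = 1.636

1.200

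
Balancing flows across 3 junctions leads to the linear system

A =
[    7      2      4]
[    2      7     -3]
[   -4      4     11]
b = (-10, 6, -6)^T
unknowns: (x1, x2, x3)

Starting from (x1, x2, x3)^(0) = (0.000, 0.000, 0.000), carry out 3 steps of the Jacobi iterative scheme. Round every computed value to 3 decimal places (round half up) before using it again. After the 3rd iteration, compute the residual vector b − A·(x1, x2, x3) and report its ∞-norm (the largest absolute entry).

3.204

Iteration 1:
  x1 = (-10 - (2)·0.000 - (4)·0.000) / (7) = -1.429
  x2 = (6 - (2)·0.000 - (-3)·0.000) / (7) = 0.857
  x3 = (-6 - (-4)·0.000 - (4)·0.000) / (11) = -0.545
Iteration 2:
  x1 = (-10 - (2)·0.857 - (4)·-0.545) / (7) = -1.362
  x2 = (6 - (2)·-1.429 - (-3)·-0.545) / (7) = 1.032
  x3 = (-6 - (-4)·-1.429 - (4)·0.857) / (11) = -1.377
Iteration 3:
  x1 = (-10 - (2)·1.032 - (4)·-1.377) / (7) = -0.937
  x2 = (6 - (2)·-1.362 - (-3)·-1.377) / (7) = 0.656
  x3 = (-6 - (-4)·-1.362 - (4)·1.032) / (11) = -1.416
Residual b − A·x = (0.911, -0.966, 3.204); ∞-norm = 3.204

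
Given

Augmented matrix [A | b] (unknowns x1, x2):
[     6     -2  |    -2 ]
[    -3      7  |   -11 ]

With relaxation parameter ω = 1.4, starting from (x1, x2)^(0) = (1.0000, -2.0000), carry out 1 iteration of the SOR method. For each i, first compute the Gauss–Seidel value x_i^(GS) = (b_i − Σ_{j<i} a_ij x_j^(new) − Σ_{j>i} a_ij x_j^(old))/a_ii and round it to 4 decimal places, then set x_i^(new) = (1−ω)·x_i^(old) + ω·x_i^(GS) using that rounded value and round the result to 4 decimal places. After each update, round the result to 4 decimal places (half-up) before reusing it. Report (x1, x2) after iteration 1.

(-1.8000, -2.4801)

Iteration 1:
  x1: GS value = (-2 - (-2)·-2.0000) / (6) = -1.0000;  x1 ← (1−ω)·1.0000 + ω·-1.0000 = -1.8000
  x2: GS value = (-11 - (-3)·-1.8000) / (7) = -2.3429;  x2 ← (1−ω)·-2.0000 + ω·-2.3429 = -2.4801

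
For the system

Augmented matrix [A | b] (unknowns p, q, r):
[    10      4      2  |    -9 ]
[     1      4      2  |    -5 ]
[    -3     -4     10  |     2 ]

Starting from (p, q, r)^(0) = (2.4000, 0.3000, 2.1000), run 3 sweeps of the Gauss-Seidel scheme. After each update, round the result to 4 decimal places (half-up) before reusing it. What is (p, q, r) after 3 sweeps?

Iteration 1:
  p = (-9 - (4)·0.3000 - (2)·2.1000) / (10) = -1.4400
  q = (-5 - (1)·-1.4400 - (2)·2.1000) / (4) = -1.9400
  r = (2 - (-3)·-1.4400 - (-4)·-1.9400) / (10) = -1.0080
Iteration 2:
  p = (-9 - (4)·-1.9400 - (2)·-1.0080) / (10) = 0.0776
  q = (-5 - (1)·0.0776 - (2)·-1.0080) / (4) = -0.7654
  r = (2 - (-3)·0.0776 - (-4)·-0.7654) / (10) = -0.0829
Iteration 3:
  p = (-9 - (4)·-0.7654 - (2)·-0.0829) / (10) = -0.5773
  q = (-5 - (1)·-0.5773 - (2)·-0.0829) / (4) = -1.0642
  r = (2 - (-3)·-0.5773 - (-4)·-1.0642) / (10) = -0.3989

(-0.5773, -1.0642, -0.3989)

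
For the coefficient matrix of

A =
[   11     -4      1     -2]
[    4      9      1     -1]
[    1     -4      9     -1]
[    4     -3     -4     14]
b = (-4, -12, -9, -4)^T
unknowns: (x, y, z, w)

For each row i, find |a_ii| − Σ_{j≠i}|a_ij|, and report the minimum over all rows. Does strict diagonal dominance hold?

3

row 1: |11| − (4+1+2) = 4
row 2: |9| − (4+1+1) = 3
row 3: |9| − (1+4+1) = 3
row 4: |14| − (4+3+4) = 3
minimum over rows = 3 → strictly diagonally dominant (convergence guaranteed)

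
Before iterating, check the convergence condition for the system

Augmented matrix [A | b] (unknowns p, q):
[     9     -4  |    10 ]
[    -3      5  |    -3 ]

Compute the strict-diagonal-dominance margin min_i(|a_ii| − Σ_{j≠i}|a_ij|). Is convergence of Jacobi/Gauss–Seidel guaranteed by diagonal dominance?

row 1: |9| − (4) = 5
row 2: |5| − (3) = 2
minimum over rows = 2 → strictly diagonally dominant (convergence guaranteed)

2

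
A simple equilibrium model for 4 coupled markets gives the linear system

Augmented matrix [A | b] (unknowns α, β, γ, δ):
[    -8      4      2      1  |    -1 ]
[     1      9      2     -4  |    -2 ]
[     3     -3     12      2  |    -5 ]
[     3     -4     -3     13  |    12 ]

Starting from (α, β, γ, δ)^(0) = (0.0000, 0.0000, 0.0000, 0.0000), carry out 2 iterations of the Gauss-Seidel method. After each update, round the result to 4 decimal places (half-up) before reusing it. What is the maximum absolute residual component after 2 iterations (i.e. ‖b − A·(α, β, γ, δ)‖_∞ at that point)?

2.0178

Iteration 1:
  α = (-1 - (4)·0.0000 - (2)·0.0000 - (1)·0.0000) / (-8) = 0.1250
  β = (-2 - (1)·0.1250 - (2)·0.0000 - (-4)·0.0000) / (9) = -0.2361
  γ = (-5 - (3)·0.1250 - (-3)·-0.2361 - (2)·0.0000) / (12) = -0.5069
  δ = (12 - (3)·0.1250 - (-4)·-0.2361 - (-3)·-0.5069) / (13) = 0.7046
Iteration 2:
  α = (-1 - (4)·-0.2361 - (2)·-0.5069 - (1)·0.7046) / (-8) = -0.0317
  β = (-2 - (1)·-0.0317 - (2)·-0.5069 - (-4)·0.7046) / (9) = 0.2071
  γ = (-5 - (3)·-0.0317 - (-3)·0.2071 - (2)·0.7046) / (12) = -0.4744
  δ = (12 - (3)·-0.0317 - (-4)·0.2071 - (-3)·-0.4744) / (13) = 0.8846
Residual b − A·x = (-2.0178, 0.6550, -0.3600, 0.0005); ∞-norm = 2.0178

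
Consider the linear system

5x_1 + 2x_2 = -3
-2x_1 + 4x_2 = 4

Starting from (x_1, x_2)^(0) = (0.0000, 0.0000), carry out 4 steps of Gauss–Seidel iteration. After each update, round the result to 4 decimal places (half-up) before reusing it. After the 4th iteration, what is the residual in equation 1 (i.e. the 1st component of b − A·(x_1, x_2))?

0.0112

Iteration 1:
  x_1 = (-3 - (2)·0.0000) / (5) = -0.6000
  x_2 = (4 - (-2)·-0.6000) / (4) = 0.7000
Iteration 2:
  x_1 = (-3 - (2)·0.7000) / (5) = -0.8800
  x_2 = (4 - (-2)·-0.8800) / (4) = 0.5600
Iteration 3:
  x_1 = (-3 - (2)·0.5600) / (5) = -0.8240
  x_2 = (4 - (-2)·-0.8240) / (4) = 0.5880
Iteration 4:
  x_1 = (-3 - (2)·0.5880) / (5) = -0.8352
  x_2 = (4 - (-2)·-0.8352) / (4) = 0.5824
Residual b − A·x = (0.0112, 0.0000)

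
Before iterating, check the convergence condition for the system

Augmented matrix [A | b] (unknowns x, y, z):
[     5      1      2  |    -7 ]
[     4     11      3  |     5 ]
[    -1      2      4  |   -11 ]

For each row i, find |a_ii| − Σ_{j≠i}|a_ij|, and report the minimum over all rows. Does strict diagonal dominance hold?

1

row 1: |5| − (1+2) = 2
row 2: |11| − (4+3) = 4
row 3: |4| − (1+2) = 1
minimum over rows = 1 → strictly diagonally dominant (convergence guaranteed)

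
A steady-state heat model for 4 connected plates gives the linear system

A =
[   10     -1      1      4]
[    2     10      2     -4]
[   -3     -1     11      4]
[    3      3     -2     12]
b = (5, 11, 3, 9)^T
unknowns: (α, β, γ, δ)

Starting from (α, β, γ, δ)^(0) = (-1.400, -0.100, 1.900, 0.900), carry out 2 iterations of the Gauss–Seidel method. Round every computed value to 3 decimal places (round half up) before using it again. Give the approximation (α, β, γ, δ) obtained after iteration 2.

(0.408, 1.212, 0.313, 0.397)

Iteration 1:
  α = (5 - (-1)·-0.100 - (1)·1.900 - (4)·0.900) / (10) = -0.060
  β = (11 - (2)·-0.060 - (2)·1.900 - (-4)·0.900) / (10) = 1.092
  γ = (3 - (-3)·-0.060 - (-1)·1.092 - (4)·0.900) / (11) = 0.028
  δ = (9 - (3)·-0.060 - (3)·1.092 - (-2)·0.028) / (12) = 0.497
Iteration 2:
  α = (5 - (-1)·1.092 - (1)·0.028 - (4)·0.497) / (10) = 0.408
  β = (11 - (2)·0.408 - (2)·0.028 - (-4)·0.497) / (10) = 1.212
  γ = (3 - (-3)·0.408 - (-1)·1.212 - (4)·0.497) / (11) = 0.313
  δ = (9 - (3)·0.408 - (3)·1.212 - (-2)·0.313) / (12) = 0.397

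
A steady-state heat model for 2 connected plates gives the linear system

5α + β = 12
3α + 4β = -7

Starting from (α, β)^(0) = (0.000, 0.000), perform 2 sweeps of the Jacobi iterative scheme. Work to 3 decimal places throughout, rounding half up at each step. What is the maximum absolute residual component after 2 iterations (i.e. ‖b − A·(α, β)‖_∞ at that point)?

Iteration 1:
  α = (12 - (1)·0.000) / (5) = 2.400
  β = (-7 - (3)·0.000) / (4) = -1.750
Iteration 2:
  α = (12 - (1)·-1.750) / (5) = 2.750
  β = (-7 - (3)·2.400) / (4) = -3.550
Residual b − A·x = (1.800, -1.050); ∞-norm = 1.800

1.800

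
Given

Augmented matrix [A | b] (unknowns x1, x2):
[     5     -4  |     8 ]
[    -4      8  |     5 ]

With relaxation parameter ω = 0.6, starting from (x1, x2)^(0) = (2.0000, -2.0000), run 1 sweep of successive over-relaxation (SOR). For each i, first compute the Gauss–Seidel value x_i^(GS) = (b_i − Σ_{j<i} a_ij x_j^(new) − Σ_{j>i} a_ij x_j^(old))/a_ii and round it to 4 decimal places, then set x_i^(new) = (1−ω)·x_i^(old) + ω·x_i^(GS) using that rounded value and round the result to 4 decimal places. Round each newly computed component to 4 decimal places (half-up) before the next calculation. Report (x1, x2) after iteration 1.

Iteration 1:
  x1: GS value = (8 - (-4)·-2.0000) / (5) = 0.0000;  x1 ← (1−ω)·2.0000 + ω·0.0000 = 0.8000
  x2: GS value = (5 - (-4)·0.8000) / (8) = 1.0250;  x2 ← (1−ω)·-2.0000 + ω·1.0250 = -0.1850

(0.8000, -0.1850)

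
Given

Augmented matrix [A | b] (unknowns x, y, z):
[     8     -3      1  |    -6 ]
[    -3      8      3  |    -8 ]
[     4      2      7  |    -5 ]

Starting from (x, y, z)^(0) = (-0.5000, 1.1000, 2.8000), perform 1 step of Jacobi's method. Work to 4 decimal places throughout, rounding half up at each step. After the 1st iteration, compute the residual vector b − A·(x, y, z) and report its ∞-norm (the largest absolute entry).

10.0662

Iteration 1:
  x = (-6 - (-3)·1.1000 - (1)·2.8000) / (8) = -0.6875
  y = (-8 - (-3)·-0.5000 - (3)·2.8000) / (8) = -2.2375
  z = (-5 - (4)·-0.5000 - (2)·1.1000) / (7) = -0.7429
Residual b − A·x = (-6.4696, 10.0662, 7.4253); ∞-norm = 10.0662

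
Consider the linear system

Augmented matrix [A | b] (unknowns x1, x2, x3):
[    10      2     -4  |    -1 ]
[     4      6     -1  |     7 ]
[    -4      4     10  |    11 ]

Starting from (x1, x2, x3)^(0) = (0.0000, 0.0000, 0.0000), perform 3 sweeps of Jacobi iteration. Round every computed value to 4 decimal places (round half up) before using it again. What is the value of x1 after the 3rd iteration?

-0.1460

Iteration 1:
  x1 = (-1 - (2)·0.0000 - (-4)·0.0000) / (10) = -0.1000
  x2 = (7 - (4)·0.0000 - (-1)·0.0000) / (6) = 1.1667
  x3 = (11 - (-4)·0.0000 - (4)·0.0000) / (10) = 1.1000
Iteration 2:
  x1 = (-1 - (2)·1.1667 - (-4)·1.1000) / (10) = 0.1067
  x2 = (7 - (4)·-0.1000 - (-1)·1.1000) / (6) = 1.4167
  x3 = (11 - (-4)·-0.1000 - (4)·1.1667) / (10) = 0.5933
Iteration 3:
  x1 = (-1 - (2)·1.4167 - (-4)·0.5933) / (10) = -0.1460
  x2 = (7 - (4)·0.1067 - (-1)·0.5933) / (6) = 1.1944
  x3 = (11 - (-4)·0.1067 - (4)·1.4167) / (10) = 0.5760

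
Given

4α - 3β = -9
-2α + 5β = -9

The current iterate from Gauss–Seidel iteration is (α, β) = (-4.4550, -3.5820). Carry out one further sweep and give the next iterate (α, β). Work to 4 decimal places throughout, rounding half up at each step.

(-4.9365, -3.7746)

One sweep:
  α = (-9 - (-3)·-3.5820) / (4) = -4.9365
  β = (-9 - (-2)·-4.9365) / (5) = -3.7746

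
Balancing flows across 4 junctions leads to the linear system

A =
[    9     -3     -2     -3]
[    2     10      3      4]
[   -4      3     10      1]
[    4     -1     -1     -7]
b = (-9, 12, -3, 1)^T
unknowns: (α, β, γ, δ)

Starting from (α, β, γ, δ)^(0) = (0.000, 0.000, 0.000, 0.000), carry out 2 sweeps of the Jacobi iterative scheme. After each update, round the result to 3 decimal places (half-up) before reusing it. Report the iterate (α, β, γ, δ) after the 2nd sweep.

Iteration 1:
  α = (-9 - (-3)·0.000 - (-2)·0.000 - (-3)·0.000) / (9) = -1.000
  β = (12 - (2)·0.000 - (3)·0.000 - (4)·0.000) / (10) = 1.200
  γ = (-3 - (-4)·0.000 - (3)·0.000 - (1)·0.000) / (10) = -0.300
  δ = (1 - (4)·0.000 - (-1)·0.000 - (-1)·0.000) / (-7) = -0.143
Iteration 2:
  α = (-9 - (-3)·1.200 - (-2)·-0.300 - (-3)·-0.143) / (9) = -0.714
  β = (12 - (2)·-1.000 - (3)·-0.300 - (4)·-0.143) / (10) = 1.547
  γ = (-3 - (-4)·-1.000 - (3)·1.200 - (1)·-0.143) / (10) = -1.046
  δ = (1 - (4)·-1.000 - (-1)·1.200 - (-1)·-0.300) / (-7) = -0.843

(-0.714, 1.547, -1.046, -0.843)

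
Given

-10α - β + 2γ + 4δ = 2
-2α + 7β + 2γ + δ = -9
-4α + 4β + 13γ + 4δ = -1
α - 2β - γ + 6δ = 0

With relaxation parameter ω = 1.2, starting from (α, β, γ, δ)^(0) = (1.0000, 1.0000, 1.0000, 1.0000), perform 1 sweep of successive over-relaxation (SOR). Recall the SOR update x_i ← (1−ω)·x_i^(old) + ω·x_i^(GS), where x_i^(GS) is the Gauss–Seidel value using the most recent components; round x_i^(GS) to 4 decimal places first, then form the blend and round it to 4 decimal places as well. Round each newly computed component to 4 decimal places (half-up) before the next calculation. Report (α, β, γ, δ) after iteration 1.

Iteration 1:
  α: GS value = (2 - (-1)·1.0000 - (2)·1.0000 - (4)·1.0000) / (-10) = 0.3000;  α ← (1−ω)·1.0000 + ω·0.3000 = 0.1600
  β: GS value = (-9 - (-2)·0.1600 - (2)·1.0000 - (1)·1.0000) / (7) = -1.6686;  β ← (1−ω)·1.0000 + ω·-1.6686 = -2.2023
  γ: GS value = (-1 - (-4)·0.1600 - (4)·-2.2023 - (4)·1.0000) / (13) = 0.3422;  γ ← (1−ω)·1.0000 + ω·0.3422 = 0.2106
  δ: GS value = (0 - (1)·0.1600 - (-2)·-2.2023 - (-1)·0.2106) / (6) = -0.7257;  δ ← (1−ω)·1.0000 + ω·-0.7257 = -1.0708

(0.1600, -2.2023, 0.2106, -1.0708)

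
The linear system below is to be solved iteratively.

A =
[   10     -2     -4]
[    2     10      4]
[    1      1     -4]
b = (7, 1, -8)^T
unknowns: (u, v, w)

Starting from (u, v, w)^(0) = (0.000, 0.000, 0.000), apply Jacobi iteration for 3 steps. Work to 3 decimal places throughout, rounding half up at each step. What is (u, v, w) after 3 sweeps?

Iteration 1:
  u = (7 - (-2)·0.000 - (-4)·0.000) / (10) = 0.700
  v = (1 - (2)·0.000 - (4)·0.000) / (10) = 0.100
  w = (-8 - (1)·0.000 - (1)·0.000) / (-4) = 2.000
Iteration 2:
  u = (7 - (-2)·0.100 - (-4)·2.000) / (10) = 1.520
  v = (1 - (2)·0.700 - (4)·2.000) / (10) = -0.840
  w = (-8 - (1)·0.700 - (1)·0.100) / (-4) = 2.200
Iteration 3:
  u = (7 - (-2)·-0.840 - (-4)·2.200) / (10) = 1.412
  v = (1 - (2)·1.520 - (4)·2.200) / (10) = -1.084
  w = (-8 - (1)·1.520 - (1)·-0.840) / (-4) = 2.170

(1.412, -1.084, 2.170)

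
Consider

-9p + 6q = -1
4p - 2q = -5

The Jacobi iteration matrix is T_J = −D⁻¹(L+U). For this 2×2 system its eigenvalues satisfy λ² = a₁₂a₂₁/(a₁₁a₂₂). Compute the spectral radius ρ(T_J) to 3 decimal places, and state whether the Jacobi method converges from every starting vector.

1.155

a₁₂a₂₁/(a₁₁a₂₂) = (6)·(4) / ((-9)·(-2)) = 1.333333
ρ = √|1.333333| = √1.333333 = 1.155
ρ > 1, so Jacobi diverges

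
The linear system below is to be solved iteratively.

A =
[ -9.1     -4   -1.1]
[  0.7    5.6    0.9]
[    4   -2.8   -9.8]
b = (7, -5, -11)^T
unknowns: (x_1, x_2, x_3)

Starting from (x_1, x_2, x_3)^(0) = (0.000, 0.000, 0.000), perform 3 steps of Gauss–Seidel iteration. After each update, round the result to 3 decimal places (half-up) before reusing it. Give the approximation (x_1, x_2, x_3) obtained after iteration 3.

(-0.477, -1.024, 1.220)

Iteration 1:
  x_1 = (7 - (-4)·0.000 - (-1.1)·0.000) / (-9.1) = -0.769
  x_2 = (-5 - (0.7)·-0.769 - (0.9)·0.000) / (5.6) = -0.797
  x_3 = (-11 - (4)·-0.769 - (-2.8)·-0.797) / (-9.8) = 1.036
Iteration 2:
  x_1 = (7 - (-4)·-0.797 - (-1.1)·1.036) / (-9.1) = -0.544
  x_2 = (-5 - (0.7)·-0.544 - (0.9)·1.036) / (5.6) = -0.991
  x_3 = (-11 - (4)·-0.544 - (-2.8)·-0.991) / (-9.8) = 1.184
Iteration 3:
  x_1 = (7 - (-4)·-0.991 - (-1.1)·1.184) / (-9.1) = -0.477
  x_2 = (-5 - (0.7)·-0.477 - (0.9)·1.184) / (5.6) = -1.024
  x_3 = (-11 - (4)·-0.477 - (-2.8)·-1.024) / (-9.8) = 1.220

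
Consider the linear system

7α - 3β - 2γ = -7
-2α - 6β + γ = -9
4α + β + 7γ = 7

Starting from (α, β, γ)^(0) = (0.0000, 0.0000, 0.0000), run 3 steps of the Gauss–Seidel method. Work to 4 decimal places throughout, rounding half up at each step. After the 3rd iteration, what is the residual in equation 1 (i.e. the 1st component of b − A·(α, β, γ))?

0.2326

Iteration 1:
  α = (-7 - (-3)·0.0000 - (-2)·0.0000) / (7) = -1.0000
  β = (-9 - (-2)·-1.0000 - (1)·0.0000) / (-6) = 1.8333
  γ = (7 - (4)·-1.0000 - (1)·1.8333) / (7) = 1.3095
Iteration 2:
  α = (-7 - (-3)·1.8333 - (-2)·1.3095) / (7) = 0.1598
  β = (-9 - (-2)·0.1598 - (1)·1.3095) / (-6) = 1.6650
  γ = (7 - (4)·0.1598 - (1)·1.6650) / (7) = 0.6708
Iteration 3:
  α = (-7 - (-3)·1.6650 - (-2)·0.6708) / (7) = -0.0948
  β = (-9 - (-2)·-0.0948 - (1)·0.6708) / (-6) = 1.6434
  γ = (7 - (4)·-0.0948 - (1)·1.6434) / (7) = 0.8194
Residual b − A·x = (0.2326, -0.1486, 0.0000)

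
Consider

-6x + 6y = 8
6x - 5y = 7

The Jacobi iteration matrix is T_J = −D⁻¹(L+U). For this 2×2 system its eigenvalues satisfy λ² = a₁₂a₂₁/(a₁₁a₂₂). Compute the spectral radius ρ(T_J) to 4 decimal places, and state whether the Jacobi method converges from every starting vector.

a₁₂a₂₁/(a₁₁a₂₂) = (6)·(6) / ((-6)·(-5)) = 1.200000
ρ = √|1.200000| = √1.200000 = 1.0954
ρ > 1, so Jacobi diverges

1.0954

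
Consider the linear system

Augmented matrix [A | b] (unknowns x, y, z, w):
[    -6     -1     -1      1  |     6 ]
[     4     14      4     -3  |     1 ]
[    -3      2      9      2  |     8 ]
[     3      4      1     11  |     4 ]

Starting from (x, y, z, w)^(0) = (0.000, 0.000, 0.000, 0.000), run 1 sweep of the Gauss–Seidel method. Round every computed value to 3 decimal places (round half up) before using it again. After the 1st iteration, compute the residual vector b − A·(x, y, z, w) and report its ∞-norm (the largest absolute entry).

0.924

Iteration 1:
  x = (6 - (-1)·0.000 - (-1)·0.000 - (1)·0.000) / (-6) = -1.000
  y = (1 - (4)·-1.000 - (4)·0.000 - (-3)·0.000) / (14) = 0.357
  z = (8 - (-3)·-1.000 - (2)·0.357 - (2)·0.000) / (9) = 0.476
  w = (4 - (3)·-1.000 - (4)·0.357 - (1)·0.476) / (11) = 0.463
Residual b − A·x = (0.370, -0.513, -0.924, 0.003); ∞-norm = 0.924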